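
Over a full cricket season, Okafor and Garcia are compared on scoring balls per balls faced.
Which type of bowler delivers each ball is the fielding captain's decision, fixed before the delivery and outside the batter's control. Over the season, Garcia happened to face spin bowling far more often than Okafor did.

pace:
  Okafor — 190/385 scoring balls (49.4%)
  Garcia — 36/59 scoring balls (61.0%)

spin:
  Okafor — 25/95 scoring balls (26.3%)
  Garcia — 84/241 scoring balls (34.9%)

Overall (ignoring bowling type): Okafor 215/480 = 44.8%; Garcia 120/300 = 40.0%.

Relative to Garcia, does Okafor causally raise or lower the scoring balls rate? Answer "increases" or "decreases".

Bowling type is set before the player has any effect — it is not caused by the player — and it independently drives the outcome. That makes it a confounder, so the causal comparison is within bowling type levels.
Within each level — pace: 49.4% vs 61.0%; spin: 26.3% vs 34.9% — Garcia is higher every time.

decreases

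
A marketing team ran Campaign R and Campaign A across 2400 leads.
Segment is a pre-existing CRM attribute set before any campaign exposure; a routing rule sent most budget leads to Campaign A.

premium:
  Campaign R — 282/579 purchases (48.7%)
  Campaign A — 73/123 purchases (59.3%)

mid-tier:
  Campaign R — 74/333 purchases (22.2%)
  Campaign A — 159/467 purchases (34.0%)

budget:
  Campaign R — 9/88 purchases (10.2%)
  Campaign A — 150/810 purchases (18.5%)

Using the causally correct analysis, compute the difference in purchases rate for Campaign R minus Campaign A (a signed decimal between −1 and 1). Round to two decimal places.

Campaign A is higher inside every customer segment stratum but Campaign R is higher in aggregate. Whether to stratify depends on how customer segment relates to the campaign.
The imbalance in customer segment arose from how leads were allocated, not from anything the campaign did; and customer segment independently affects the outcome. The pooled gap is confounded — condition on customer segment.
Adjusting over the population distribution of customer segment: 0.292·(0.487−0.593) + 0.333·(0.222−0.340) + 0.374·(0.102−0.185) = -0.102.

-0.10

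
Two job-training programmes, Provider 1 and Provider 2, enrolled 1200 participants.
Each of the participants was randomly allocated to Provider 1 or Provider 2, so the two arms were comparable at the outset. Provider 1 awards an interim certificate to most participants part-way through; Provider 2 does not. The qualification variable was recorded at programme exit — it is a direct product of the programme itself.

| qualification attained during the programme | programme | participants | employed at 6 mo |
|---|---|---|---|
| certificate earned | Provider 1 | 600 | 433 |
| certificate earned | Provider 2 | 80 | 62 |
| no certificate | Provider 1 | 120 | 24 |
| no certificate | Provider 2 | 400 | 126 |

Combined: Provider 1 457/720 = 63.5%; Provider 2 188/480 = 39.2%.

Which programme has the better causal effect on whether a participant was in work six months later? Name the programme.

Stratifying would compare programmes among participants the programmes themselves sorted into qualification attained during the programme groups — a form of selection on an intermediate. The unconditioned pooled rates give the total causal effect.
Pooled: Provider 1 63.5% vs Provider 2 39.2%; Provider 1 is higher overall.

Provider 1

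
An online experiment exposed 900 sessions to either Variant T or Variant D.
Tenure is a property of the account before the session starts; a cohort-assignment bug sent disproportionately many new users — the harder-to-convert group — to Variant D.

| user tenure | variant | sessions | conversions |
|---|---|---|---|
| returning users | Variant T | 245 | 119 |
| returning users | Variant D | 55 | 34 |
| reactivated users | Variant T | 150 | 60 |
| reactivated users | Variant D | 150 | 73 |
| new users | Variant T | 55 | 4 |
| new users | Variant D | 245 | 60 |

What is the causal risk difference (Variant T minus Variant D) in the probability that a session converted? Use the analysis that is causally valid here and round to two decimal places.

-0.13

Here user tenure is a common cause — it drives both which variant a case falls under and the outcome. The crude comparison mixes populations; the stratum-specific rates are the causally relevant ones.
Adjusting over the population distribution of user tenure: 0.333·(0.486−0.618) + 0.333·(0.400−0.487) + 0.333·(0.073−0.245) = -0.130.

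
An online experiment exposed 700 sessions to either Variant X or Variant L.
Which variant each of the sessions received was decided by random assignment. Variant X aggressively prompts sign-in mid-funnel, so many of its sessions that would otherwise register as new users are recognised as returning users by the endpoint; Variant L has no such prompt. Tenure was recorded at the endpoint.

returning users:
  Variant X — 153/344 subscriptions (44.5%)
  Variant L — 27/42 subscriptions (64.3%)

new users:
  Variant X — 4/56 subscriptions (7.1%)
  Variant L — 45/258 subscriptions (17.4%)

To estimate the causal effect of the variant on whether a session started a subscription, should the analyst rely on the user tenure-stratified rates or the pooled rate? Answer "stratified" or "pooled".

The stratified and pooled comparisons disagree (Variant L wins within each user tenure; Variant X wins overall), so the answer turns on the causal role of user tenure.
User tenure is downstream of the variant. One should not condition on a consequence of treatment, so the overall rates are the right comparison.
Pooled: Variant X 39.2% vs Variant L 24.0%; Variant X is higher overall.

pooled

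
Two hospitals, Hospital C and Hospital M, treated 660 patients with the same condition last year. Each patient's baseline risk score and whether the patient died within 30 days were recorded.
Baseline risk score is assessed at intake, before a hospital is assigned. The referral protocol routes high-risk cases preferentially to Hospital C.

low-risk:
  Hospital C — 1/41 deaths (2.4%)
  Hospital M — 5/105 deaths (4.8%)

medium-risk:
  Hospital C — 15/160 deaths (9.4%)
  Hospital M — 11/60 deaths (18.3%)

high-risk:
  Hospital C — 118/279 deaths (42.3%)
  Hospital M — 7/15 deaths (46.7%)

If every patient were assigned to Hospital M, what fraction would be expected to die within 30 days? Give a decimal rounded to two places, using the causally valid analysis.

The baseline risk score-specific comparison favours Hospital C throughout, but the pooled figures favour Hospital M. The question is whether to condition on baseline risk score.
Nothing the hospital does changes baseline risk score; the imbalance is an allocation artefact. With baseline risk score also predicting the outcome, the pooled figure is confounded, and the within-stratum comparison is the causal one.
Standardising Hospital M to the population baseline risk score mix: 0.221·5/105 + 0.333·11/60 + 0.445·7/15 = 0.280.

0.28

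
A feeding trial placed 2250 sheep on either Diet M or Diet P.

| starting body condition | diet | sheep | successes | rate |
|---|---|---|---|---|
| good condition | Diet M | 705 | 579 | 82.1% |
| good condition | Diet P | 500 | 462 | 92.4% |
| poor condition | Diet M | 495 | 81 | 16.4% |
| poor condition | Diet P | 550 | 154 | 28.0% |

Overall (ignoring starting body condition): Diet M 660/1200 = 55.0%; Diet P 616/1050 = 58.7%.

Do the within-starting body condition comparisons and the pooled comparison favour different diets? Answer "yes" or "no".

no

Within each starting body condition level (good condition 82.1% vs 92.4%; poor condition 16.4% vs 28.0%), Diet P has the higher rate every time. Pooled: 55.0% vs 58.7% — Diet P has the higher rate overall. They agree.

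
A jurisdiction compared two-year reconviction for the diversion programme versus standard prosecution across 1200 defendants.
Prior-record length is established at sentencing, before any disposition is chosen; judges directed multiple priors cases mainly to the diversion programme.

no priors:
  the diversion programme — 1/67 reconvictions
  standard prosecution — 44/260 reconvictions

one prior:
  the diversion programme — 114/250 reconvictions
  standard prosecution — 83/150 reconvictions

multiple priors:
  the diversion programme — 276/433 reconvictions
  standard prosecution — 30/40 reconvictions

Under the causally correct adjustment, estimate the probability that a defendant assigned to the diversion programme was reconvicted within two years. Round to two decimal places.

0.41

Here prior-record length is a common cause — it drives both which disposition a case falls under and the outcome. The crude comparison mixes populations; the stratum-specific rates are the causally relevant ones.
Standardising the diversion programme to the population prior-record length mix: 0.273·1/67 + 0.333·114/250 + 0.394·276/433 = 0.407.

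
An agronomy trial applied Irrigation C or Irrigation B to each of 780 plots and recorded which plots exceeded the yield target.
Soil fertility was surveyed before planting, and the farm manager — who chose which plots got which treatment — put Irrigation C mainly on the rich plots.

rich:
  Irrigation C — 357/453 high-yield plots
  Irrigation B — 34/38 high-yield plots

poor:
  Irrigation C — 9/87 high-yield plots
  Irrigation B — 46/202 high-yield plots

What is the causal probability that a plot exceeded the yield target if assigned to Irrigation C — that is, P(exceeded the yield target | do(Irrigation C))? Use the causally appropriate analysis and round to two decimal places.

0.53

The imbalance in soil fertility arose from how plots were allocated, not from anything the irrigation did; and soil fertility independently affects the outcome. The pooled gap is confounded — condition on soil fertility.
Standardising Irrigation C to the population soil fertility mix: 0.629·357/453 + 0.371·9/87 = 0.534.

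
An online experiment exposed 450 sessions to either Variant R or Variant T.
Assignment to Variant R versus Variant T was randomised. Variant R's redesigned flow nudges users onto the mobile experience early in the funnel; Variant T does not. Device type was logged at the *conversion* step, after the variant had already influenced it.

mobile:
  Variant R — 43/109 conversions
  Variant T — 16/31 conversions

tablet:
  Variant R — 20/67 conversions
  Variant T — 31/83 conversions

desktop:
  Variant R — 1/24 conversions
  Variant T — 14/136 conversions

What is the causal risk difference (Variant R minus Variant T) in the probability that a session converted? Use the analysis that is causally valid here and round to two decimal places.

Device type is recorded after the variant and is itself shifted by it — it sits on the causal path from variant to outcome. Conditioning on a mediator would strip out part of the effect we want; the pooled comparison gives the total causal effect.
The causal difference is the pooled difference: 0.320 − 0.244 = +0.076.

+0.08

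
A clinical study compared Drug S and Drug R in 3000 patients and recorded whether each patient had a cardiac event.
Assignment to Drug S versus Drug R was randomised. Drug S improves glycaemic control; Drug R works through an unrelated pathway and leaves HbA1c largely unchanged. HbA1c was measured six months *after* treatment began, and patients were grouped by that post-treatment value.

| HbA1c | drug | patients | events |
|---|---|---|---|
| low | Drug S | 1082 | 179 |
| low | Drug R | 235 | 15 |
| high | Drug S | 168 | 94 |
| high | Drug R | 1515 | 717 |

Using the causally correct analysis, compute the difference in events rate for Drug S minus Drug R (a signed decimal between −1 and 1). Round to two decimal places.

HbA1c lies on the pathway drug → HbA1c → outcome, so adjusting for it blocks the indirect effect. For the total causal effect of drug, use the unadjusted pooled rates.
The causal difference is the pooled difference: 0.218 − 0.418 = -0.200.

-0.20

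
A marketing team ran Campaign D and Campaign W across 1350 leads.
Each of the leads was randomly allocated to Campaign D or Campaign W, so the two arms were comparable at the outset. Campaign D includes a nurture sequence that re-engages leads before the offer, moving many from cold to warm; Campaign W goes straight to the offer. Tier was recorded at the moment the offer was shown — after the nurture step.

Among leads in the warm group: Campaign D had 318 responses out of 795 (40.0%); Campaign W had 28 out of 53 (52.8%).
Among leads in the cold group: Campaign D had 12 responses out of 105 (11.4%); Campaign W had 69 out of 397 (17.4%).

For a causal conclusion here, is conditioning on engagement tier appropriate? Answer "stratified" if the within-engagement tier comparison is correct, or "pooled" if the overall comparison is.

Within every engagement tier level Campaign W has the higher rate, yet pooled Campaign D does — Simpson's reversal.
The distribution of engagement tier is itself part of what the campaign does — it is an intermediate outcome. Holding it fixed would remove that part of the effect; the total effect is the pooled difference.
Pooled: Campaign D 36.7% vs Campaign W 21.6%; Campaign D is higher overall.

pooled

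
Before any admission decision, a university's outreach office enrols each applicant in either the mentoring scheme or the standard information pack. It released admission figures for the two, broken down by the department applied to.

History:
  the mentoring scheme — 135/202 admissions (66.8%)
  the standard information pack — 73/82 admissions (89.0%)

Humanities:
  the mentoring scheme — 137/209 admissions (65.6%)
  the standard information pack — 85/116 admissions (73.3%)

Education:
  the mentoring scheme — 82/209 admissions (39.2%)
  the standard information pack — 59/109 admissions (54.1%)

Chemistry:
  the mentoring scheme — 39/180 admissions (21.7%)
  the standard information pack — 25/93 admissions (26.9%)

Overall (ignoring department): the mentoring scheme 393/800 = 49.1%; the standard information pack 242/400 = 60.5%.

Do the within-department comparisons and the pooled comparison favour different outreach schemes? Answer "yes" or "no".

Within each department level (History 66.8% vs 89.0%; Humanities 65.6% vs 73.3%; Education 39.2% vs 54.1%; Chemistry 21.7% vs 26.9%), the standard information pack has the higher rate every time. Pooled: 49.1% vs 60.5% — the standard information pack has the higher rate overall. They agree.

no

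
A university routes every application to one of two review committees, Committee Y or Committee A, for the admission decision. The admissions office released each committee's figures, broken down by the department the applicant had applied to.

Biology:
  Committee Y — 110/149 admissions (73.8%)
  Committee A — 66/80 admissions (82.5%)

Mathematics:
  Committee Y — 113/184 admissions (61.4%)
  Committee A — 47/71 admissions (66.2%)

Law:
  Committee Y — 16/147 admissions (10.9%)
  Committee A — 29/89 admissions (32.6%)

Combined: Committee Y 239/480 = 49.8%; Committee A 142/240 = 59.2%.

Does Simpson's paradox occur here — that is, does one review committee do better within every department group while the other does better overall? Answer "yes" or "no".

Within each department level (Biology 73.8% vs 82.5%; Mathematics 61.4% vs 66.2%; Law 10.9% vs 32.6%), Committee A has the higher rate every time. Pooled: 49.8% vs 59.2% — Committee A has the higher rate overall. They agree.

no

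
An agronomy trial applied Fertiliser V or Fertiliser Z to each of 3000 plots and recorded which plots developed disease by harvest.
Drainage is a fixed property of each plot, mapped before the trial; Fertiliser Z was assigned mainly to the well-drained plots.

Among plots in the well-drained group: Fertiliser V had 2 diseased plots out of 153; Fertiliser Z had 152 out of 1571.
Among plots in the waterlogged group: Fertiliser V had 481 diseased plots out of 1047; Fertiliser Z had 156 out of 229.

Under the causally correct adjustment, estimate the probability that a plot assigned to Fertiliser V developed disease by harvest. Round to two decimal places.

The imbalance in field drainage arose from how plots were allocated, not from anything the fertiliser did; and field drainage independently affects the outcome. The pooled gap is confounded — condition on field drainage.
Standardising Fertiliser V to the population field drainage mix: 0.575·2/153 + 0.425·481/1047 = 0.203.

0.20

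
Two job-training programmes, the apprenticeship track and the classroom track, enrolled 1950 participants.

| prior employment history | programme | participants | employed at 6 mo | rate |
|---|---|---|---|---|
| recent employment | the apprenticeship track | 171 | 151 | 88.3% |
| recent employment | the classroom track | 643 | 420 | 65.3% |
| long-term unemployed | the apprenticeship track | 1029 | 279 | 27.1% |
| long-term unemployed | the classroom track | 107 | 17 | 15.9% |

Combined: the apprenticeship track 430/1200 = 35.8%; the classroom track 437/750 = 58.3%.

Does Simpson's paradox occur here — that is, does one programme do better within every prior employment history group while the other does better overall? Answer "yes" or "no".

yes

Within each prior employment history level (recent employment 88.3% vs 65.3%; long-term unemployed 27.1% vs 15.9%), the apprenticeship track has the higher rate every time. Pooled: 35.8% vs 58.3% — the classroom track has the higher rate overall. The two comparisons disagree.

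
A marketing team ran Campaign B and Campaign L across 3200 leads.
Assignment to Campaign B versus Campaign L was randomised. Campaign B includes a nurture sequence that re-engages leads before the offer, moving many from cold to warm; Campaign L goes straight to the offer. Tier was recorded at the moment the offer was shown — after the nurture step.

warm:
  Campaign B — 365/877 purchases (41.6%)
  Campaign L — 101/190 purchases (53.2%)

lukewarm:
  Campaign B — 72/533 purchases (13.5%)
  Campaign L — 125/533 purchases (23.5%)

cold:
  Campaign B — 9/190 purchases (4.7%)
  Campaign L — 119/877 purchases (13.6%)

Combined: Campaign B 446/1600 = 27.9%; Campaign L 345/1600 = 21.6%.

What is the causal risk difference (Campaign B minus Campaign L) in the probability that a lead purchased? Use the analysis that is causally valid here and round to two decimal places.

+0.06

Engagement tier here is a post-treatment variable shaped by the campaign; conditioning on it would introduce bias rather than remove it. The overall comparison is the causal one.
The causal difference is the pooled difference: 0.279 − 0.216 = +0.063.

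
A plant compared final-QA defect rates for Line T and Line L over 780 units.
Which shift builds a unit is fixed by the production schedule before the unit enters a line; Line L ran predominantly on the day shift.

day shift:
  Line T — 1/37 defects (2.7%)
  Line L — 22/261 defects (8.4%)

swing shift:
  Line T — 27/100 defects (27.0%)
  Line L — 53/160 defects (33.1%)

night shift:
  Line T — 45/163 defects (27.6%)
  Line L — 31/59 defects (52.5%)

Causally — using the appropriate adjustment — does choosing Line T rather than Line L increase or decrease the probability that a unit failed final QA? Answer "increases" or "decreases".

Line T is lower inside every shift stratum but Line L is lower in aggregate. Whether to stratify depends on how shift relates to the line.
Here shift is a common cause — it drives both which line a case falls under and the outcome. The crude comparison mixes populations; the stratum-specific rates are the causally relevant ones.
Within each level — day shift: 2.7% vs 8.4%; swing shift: 27.0% vs 33.1%; night shift: 27.6% vs 52.5% — Line T is lower every time.

decreases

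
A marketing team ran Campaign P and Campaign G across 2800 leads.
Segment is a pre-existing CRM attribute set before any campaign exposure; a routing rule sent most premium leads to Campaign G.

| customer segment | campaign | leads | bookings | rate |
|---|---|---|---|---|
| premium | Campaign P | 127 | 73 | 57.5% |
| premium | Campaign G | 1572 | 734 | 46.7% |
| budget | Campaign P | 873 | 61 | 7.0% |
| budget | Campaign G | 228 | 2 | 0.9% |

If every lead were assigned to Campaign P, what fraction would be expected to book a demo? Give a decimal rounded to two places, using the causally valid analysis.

0.38

The stratified and pooled comparisons disagree (Campaign P wins within each customer segment; Campaign G wins overall), so the answer turns on the causal role of customer segment.
Customer segment satisfies the back-door criterion: it is not a descendant of the campaign, and it blocks the spurious path from campaign to outcome. Adjusting for it (i.e., using the within-customer segment rates) gives the causal effect.
Standardising Campaign P to the population customer segment mix: 0.607·73/127 + 0.393·61/873 = 0.376.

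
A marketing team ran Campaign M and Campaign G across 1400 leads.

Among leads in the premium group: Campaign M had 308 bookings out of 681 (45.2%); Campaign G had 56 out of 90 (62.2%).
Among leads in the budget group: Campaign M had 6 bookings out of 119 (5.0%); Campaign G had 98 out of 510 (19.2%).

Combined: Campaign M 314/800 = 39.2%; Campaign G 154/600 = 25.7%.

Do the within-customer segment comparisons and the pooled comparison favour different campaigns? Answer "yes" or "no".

yes

Within each customer segment level (premium 45.2% vs 62.2%; budget 5.0% vs 19.2%), Campaign G has the higher rate every time. Pooled: 39.2% vs 25.7% — Campaign M has the higher rate overall. The two comparisons disagree.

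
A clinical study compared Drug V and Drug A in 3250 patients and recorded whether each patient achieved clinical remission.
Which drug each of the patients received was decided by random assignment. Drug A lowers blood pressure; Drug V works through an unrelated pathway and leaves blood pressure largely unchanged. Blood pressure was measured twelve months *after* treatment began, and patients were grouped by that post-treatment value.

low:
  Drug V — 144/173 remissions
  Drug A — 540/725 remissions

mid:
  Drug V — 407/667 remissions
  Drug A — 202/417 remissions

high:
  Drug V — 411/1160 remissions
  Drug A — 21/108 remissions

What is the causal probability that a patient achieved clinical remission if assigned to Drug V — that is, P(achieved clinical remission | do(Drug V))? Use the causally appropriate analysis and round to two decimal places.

0.48

The blood pressure-specific comparison favours Drug V throughout, but the pooled figures favour Drug A. The question is whether to condition on blood pressure.
Blood pressure here is a post-treatment variable shaped by the drug; conditioning on it would introduce bias rather than remove it. The overall comparison is the causal one.
So P(outcome | do(Drug V)) is just the pooled rate for Drug V: 962/2000 = 0.481.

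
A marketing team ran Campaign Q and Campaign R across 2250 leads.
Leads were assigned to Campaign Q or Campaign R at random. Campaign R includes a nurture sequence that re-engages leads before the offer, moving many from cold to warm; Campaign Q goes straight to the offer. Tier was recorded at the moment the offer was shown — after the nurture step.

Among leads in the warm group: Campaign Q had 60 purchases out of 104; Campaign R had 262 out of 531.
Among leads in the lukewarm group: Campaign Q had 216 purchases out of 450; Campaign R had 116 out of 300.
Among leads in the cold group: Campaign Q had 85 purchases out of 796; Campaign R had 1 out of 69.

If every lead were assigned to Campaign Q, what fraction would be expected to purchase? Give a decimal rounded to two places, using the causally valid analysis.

0.27

Because the campaign influences engagement tier, engagement tier is a post-treatment mediator, not a confounder. Stratifying on it would bias the estimate; the causal effect is the crude pooled difference.
So P(outcome | do(Campaign Q)) is just the pooled rate for Campaign Q: 361/1350 = 0.267.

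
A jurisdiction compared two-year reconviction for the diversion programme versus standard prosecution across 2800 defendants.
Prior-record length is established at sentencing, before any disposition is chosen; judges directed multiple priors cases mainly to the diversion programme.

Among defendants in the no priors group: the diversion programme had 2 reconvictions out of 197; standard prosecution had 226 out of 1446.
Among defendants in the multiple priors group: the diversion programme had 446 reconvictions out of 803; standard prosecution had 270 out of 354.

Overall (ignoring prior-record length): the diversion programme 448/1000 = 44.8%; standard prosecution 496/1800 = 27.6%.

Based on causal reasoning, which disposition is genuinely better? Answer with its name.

Here prior-record length is a common cause — it drives both which disposition a case falls under and the outcome. The crude comparison mixes populations; the stratum-specific rates are the causally relevant ones.
Within each level — no priors: 1.0% vs 15.6%; multiple priors: 55.5% vs 76.3% — the diversion programme is lower every time.

the diversion programme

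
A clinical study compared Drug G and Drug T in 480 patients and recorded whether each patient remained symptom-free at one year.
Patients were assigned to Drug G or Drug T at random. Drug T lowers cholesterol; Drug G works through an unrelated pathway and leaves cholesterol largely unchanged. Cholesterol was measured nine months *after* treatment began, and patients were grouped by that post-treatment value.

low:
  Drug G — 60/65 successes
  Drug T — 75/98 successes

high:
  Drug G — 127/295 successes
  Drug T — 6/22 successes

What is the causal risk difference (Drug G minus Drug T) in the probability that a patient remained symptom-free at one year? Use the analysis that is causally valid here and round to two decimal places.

Within every cholesterol level Drug G has the higher rate, yet pooled Drug T does — Simpson's reversal.
Stratifying would compare drugs among patients the drugs themselves sorted into cholesterol groups — a form of selection on an intermediate. The unconditioned pooled rates give the total causal effect.
The causal difference is the pooled difference: 0.519 − 0.675 = -0.156.

-0.16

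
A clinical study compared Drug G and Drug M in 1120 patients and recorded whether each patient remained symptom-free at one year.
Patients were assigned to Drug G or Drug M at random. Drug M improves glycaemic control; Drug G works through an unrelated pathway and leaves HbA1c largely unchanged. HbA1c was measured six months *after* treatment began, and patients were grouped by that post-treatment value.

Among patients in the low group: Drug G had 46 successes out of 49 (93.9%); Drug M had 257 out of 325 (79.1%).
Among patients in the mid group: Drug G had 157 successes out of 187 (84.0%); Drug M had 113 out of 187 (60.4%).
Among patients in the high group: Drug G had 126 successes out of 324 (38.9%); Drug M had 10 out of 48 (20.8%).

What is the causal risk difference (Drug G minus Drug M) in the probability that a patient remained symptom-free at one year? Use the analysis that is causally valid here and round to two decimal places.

HbA1c is recorded after the drug and is itself shifted by it — it sits on the causal path from drug to outcome. Conditioning on a mediator would strip out part of the effect we want; the pooled comparison gives the total causal effect.
The causal difference is the pooled difference: 0.588 − 0.679 = -0.091.

-0.09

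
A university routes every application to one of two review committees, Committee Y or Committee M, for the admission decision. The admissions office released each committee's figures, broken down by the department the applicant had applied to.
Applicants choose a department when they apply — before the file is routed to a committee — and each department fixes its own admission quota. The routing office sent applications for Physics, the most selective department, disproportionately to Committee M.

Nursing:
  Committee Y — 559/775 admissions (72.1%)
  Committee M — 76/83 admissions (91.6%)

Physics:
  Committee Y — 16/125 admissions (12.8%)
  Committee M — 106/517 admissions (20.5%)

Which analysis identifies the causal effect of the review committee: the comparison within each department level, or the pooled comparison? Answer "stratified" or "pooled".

stratified

Department is set before the review committee has any effect — it is not caused by the review committee — and it independently drives the outcome. That makes it a confounder, so the causal comparison is within department levels.
Within each level — Nursing: 72.1% vs 91.6%; Physics: 12.8% vs 20.5% — Committee M is higher every time.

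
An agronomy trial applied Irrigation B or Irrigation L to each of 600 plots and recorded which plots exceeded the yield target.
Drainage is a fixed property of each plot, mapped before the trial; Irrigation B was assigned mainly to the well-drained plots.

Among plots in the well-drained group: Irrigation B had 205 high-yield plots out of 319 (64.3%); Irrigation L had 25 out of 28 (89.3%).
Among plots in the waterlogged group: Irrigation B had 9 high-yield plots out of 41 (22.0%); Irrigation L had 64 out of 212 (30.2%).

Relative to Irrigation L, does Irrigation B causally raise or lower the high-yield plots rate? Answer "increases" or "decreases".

decreases

The field drainage-specific comparison favours Irrigation L throughout, but the pooled figures favour Irrigation B. The question is whether to condition on field drainage.
Here field drainage is a common cause — it drives both which irrigation a case falls under and the outcome. The crude comparison mixes populations; the stratum-specific rates are the causally relevant ones.
Within each level — well-drained: 64.3% vs 89.3%; waterlogged: 22.0% vs 30.2% — Irrigation L is higher every time.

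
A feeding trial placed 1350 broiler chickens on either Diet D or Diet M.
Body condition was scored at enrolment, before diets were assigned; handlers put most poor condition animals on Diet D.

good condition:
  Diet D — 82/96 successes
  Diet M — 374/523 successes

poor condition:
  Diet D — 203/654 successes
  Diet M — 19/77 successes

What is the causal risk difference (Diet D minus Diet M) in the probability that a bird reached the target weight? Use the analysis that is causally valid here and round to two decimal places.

Starting body condition satisfies the back-door criterion: it is not a descendant of the diet, and it blocks the spurious path from diet to outcome. Adjusting for it (i.e., using the within-starting body condition rates) gives the causal effect.
Adjusting over the population distribution of starting body condition: 0.459·(0.854−0.715) + 0.541·(0.310−0.247) = +0.098.

+0.10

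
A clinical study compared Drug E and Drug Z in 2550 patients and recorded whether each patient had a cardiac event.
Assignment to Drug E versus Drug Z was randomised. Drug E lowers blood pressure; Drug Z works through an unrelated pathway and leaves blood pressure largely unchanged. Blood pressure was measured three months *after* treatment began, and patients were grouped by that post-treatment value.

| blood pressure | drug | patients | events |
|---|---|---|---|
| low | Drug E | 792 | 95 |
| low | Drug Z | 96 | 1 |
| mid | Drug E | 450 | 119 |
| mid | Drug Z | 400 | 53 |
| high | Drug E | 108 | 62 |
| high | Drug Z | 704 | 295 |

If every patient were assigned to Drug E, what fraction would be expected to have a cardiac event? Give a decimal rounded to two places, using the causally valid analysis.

0.20

Drug Z is lower inside every blood pressure stratum but Drug E is lower in aggregate. Whether to stratify depends on how blood pressure relates to the drug.
Blood pressure is recorded after the drug and is itself shifted by it — it sits on the causal path from drug to outcome. Conditioning on a mediator would strip out part of the effect we want; the pooled comparison gives the total causal effect.
So P(outcome | do(Drug E)) is just the pooled rate for Drug E: 276/1350 = 0.204.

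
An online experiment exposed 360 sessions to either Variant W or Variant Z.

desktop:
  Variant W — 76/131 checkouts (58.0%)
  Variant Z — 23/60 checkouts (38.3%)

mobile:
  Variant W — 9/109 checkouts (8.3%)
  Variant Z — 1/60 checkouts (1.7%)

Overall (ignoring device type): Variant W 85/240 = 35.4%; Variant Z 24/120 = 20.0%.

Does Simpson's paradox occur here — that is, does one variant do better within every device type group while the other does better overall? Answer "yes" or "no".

Within each device type level (desktop 58.0% vs 38.3%; mobile 8.3% vs 1.7%), Variant W has the higher rate every time. Pooled: 35.4% vs 20.0% — Variant W has the higher rate overall. They agree.

no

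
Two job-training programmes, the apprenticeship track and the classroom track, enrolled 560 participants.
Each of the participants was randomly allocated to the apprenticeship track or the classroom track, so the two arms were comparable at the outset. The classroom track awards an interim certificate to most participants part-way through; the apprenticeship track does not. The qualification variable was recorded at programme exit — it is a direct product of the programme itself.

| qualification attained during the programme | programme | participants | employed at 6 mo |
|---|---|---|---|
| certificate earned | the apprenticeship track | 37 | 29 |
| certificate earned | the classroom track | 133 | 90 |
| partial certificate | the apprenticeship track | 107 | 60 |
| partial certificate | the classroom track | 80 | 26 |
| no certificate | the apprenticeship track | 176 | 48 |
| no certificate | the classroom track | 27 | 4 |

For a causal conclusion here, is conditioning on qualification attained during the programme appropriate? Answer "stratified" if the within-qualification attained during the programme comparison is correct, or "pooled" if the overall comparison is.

Qualification attained during the programme lies on the pathway programme → qualification attained during the programme → outcome, so adjusting for it blocks the indirect effect. For the total causal effect of programme, use the unadjusted pooled rates.
Pooled: the apprenticeship track 42.8% vs the classroom track 50.0%; the classroom track is higher overall.

pooled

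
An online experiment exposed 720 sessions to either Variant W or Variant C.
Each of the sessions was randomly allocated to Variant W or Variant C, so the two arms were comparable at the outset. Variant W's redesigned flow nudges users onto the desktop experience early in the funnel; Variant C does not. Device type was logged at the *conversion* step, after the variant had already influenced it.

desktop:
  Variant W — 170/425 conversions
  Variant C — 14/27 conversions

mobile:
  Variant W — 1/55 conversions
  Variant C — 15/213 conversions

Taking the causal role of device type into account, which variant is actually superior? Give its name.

Device type is recorded after the variant and is itself shifted by it — it sits on the causal path from variant to outcome. Conditioning on a mediator would strip out part of the effect we want; the pooled comparison gives the total causal effect.
Pooled: Variant W 35.6% vs Variant C 12.1%; Variant W is higher overall.

Variant W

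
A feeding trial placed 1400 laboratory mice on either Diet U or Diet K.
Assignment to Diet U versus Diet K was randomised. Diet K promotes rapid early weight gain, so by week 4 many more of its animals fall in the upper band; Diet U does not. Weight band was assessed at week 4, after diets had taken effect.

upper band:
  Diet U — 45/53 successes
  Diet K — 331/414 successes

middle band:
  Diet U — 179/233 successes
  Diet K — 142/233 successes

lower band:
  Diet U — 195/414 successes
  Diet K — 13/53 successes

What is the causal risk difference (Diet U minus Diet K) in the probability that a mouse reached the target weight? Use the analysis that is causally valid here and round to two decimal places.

Within every week-4 weight band level Diet U has the higher rate, yet pooled Diet K does — Simpson's reversal.
The distribution of week-4 weight band is itself part of what the diet does — it is an intermediate outcome. Holding it fixed would remove that part of the effect; the total effect is the pooled difference.
The causal difference is the pooled difference: 0.599 − 0.694 = -0.096.

-0.10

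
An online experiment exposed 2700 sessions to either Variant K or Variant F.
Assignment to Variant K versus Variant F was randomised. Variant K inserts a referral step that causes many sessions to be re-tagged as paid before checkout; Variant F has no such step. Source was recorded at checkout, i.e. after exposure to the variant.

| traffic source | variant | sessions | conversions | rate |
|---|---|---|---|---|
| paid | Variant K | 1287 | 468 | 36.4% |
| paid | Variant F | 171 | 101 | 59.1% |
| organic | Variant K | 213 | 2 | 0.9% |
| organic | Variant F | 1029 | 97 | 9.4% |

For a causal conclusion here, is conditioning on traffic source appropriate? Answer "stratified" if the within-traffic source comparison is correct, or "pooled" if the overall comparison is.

pooled

Variant F is higher inside every traffic source stratum but Variant K is higher in aggregate. Whether to stratify depends on how traffic source relates to the variant.
Traffic source is downstream of the variant. One should not condition on a consequence of treatment, so the overall rates are the right comparison.
Pooled: Variant K 31.3% vs Variant F 16.5%; Variant K is higher overall.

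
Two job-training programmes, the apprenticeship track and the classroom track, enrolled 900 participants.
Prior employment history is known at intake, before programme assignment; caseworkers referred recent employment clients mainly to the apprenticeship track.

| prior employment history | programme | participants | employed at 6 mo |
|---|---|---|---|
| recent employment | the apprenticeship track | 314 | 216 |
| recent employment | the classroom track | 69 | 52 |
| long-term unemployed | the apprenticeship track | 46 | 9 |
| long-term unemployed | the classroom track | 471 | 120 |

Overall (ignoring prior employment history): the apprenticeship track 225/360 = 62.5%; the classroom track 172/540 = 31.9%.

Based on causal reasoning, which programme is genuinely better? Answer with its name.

Here prior employment history is a common cause — it drives both which programme a case falls under and the outcome. The crude comparison mixes populations; the stratum-specific rates are the causally relevant ones.
Within each level — recent employment: 68.8% vs 75.4%; long-term unemployed: 19.6% vs 25.5% — the classroom track is higher every time.

the classroom track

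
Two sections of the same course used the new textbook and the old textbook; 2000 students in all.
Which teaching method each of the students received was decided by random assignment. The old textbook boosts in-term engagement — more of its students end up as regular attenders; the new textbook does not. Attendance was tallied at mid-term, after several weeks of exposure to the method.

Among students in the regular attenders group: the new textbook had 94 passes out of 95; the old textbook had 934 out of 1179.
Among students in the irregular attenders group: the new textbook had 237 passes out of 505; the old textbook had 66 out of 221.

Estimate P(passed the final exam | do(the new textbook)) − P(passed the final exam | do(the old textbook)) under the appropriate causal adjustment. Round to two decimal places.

-0.16

The distribution of mid-term attendance is itself part of what the teaching method does — it is an intermediate outcome. Holding it fixed would remove that part of the effect; the total effect is the pooled difference.
The causal difference is the pooled difference: 0.552 − 0.714 = -0.163.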